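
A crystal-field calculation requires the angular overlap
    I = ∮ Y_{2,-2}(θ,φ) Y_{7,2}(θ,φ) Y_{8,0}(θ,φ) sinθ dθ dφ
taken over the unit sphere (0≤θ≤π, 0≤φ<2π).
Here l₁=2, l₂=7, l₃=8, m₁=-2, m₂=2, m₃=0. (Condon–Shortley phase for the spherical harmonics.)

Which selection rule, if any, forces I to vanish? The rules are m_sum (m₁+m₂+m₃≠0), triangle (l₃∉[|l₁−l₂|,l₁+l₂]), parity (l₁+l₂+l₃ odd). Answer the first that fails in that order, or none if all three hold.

parity

azimuthal sum: -2 + 2 + 0 = 0  ✓
5 ≤ 8 ≤ 9 (triangle on l)  ✓
L = 2 + 7 + 8 = 17 (odd)  ✗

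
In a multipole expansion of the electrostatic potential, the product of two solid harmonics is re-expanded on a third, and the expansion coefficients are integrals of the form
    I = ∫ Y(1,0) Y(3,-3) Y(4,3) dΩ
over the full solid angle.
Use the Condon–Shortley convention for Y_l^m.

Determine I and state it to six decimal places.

-0.162868

m-sum 0 ✓  L=8 even ✓  2≤4≤4 ✓
Π(2lᵢ+1) = 3×7×9 = 189
triangle coeff Δ(1,3,4) = 1/252
Σ_t [0,0]: t=0:+1/36 = 1/36
(3j)²=4/63 [(1 3 4; 0 0 0)], sign=+1
Σ_t [0,0]: t=0:+1/720 = 1/720
(3j)²=1/36 [(1 3 4; 0 -3 3)], sign=-1
⇒ 4πI² = 1/3
I = (-1)√(1/3/(4π)) = -0.16286750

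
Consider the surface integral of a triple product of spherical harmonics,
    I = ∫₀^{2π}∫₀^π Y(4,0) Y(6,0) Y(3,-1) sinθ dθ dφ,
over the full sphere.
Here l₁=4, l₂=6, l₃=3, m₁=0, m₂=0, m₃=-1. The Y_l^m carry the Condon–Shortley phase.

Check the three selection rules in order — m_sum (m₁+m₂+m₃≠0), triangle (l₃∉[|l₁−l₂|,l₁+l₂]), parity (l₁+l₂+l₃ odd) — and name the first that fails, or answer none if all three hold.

m_sum

Σmᵢ = -1  ✗
l₃∈[|l₁−l₂|,l₁+l₂]=[2,10], have l₃=3
Σlᵢ = 13 ⇒ odd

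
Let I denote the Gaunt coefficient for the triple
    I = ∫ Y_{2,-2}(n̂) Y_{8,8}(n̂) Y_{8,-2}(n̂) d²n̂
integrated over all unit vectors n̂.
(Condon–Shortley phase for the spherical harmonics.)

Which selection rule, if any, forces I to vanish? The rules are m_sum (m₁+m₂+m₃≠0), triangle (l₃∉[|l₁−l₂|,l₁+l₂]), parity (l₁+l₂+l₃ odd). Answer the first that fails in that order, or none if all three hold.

Σmᵢ = 4  ✗
l₃∈[|l₁−l₂|,l₁+l₂]=[6,10], have l₃=8
Σlᵢ = 18 ⇒ even

m_sum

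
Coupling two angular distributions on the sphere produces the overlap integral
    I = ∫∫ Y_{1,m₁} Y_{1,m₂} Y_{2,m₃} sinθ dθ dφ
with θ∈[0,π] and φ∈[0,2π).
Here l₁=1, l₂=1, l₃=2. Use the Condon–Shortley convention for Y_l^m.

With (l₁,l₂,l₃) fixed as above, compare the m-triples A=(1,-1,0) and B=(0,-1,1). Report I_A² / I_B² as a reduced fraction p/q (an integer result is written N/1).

l's match ⇒ only the (l;m) 3-j factors differ between A and B.
A: triangle coeff Δ(1,1,2) = 1/30; Σ_t [0,0]: t=0:+1/4 = 1/4; (3j)²=1/30 [(1 1 2; 1 -1 0)], sign=+1
B: triangle coeff Δ(1,1,2) = 1/30; Σ_t [0,0]: t=0:+1/2 = 1/2; (3j)²=1/10 [(1 1 2; 0 -1 1)], sign=-1
I_A²/I_B² = (1/30)/(1/10) = 1/3

1/3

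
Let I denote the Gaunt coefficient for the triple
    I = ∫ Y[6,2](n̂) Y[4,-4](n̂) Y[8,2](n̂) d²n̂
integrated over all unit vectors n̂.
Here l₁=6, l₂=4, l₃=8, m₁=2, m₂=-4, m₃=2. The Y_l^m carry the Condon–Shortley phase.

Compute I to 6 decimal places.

-0.110520

m-sum 0 ✓  L=18 even ✓  2≤8≤10 ✓
Π(2lᵢ+1) = 13×9×17 = 1989
triangle coeff Δ(6,4,8) = 1/23279256
Σ_t [0,2]: t=0:+1/1658880 t=1:−1/518400 t=2:+1/1658880 = -1/1382400
(3j)²=504/46189 [(6 4 8; 0 0 0)], sign=-1
Σ_t [0,0]: t=0:+1/24883200 = 1/24883200
(3j)²=980/138567 [(6 4 8; 2 -4 2)], sign=+1
⇒ 4πI² = 1481760/9653501
I = (-1)√(1481760/9653501/(4π)) = -0.11052018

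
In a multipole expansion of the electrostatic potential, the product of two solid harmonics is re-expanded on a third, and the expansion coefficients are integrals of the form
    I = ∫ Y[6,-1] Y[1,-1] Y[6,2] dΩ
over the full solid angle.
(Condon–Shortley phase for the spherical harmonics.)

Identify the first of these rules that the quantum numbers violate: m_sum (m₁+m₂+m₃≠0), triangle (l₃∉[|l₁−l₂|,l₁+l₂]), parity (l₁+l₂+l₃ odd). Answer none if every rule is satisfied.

parity

Σmᵢ = 0  ✓
l₃∈[|l₁−l₂|,l₁+l₂]=[5,7], have l₃=6  ✓
Σlᵢ = 13 ⇒ odd  ✗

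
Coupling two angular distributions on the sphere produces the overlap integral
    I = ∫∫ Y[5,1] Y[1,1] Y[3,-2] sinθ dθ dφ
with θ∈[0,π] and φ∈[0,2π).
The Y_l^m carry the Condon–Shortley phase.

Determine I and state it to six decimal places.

|5−1|≤3≤5+1 violated ⇒ I = 0

0.000000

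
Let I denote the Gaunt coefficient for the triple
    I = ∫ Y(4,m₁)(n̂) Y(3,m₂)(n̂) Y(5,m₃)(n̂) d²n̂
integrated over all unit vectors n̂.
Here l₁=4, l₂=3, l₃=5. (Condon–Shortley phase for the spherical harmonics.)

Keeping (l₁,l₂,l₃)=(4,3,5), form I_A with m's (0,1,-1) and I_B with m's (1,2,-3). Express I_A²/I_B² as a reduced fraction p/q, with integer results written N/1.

Shared (l₁,l₂,l₃)=(4,3,5): N and (l;000)² cancel in I_A²/I_B².
A: Δ = 2!·6!·4!/13! = 1/180180; Racah Σ t=0..2: t=0:+1/2304 t=1:−1/216 t=2:+1/384 = -11/6912; ⇒ 3j(4 3 5; 0 1 -1)² = 11/1638, sgn -1
B: Δ = 2!·6!·4!/13! = 1/180180; Racah Σ t=1..2: t=1:−1/1152 t=2:+1/1440 = -1/5760; ⇒ 3j(4 3 5; 1 2 -3)² = 1/858, sgn -1
I_A²/I_B² = (11/1638)/(1/858) = 121/21

121/21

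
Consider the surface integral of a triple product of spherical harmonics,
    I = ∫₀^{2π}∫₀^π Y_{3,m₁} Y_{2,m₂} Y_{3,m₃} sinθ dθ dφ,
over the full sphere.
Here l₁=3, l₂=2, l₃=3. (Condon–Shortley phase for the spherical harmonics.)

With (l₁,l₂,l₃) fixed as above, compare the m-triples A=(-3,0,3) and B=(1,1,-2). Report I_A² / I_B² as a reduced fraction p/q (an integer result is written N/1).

Same 3,2,3: normalisation and zero-m 3j drop out of the ratio.
A: Δ: 2! 4! 2! / 9! → 1/3780; sum: t=2:+1/96 = 1/96; 3j²(3 2 3; -3 0 3) = Δ·Π!·Σ² = 5/84  (sign +1)
B: Δ: 2! 4! 2! / 9! → 1/3780; sum: t=1:−1/12 t=2:+1/48 = -1/16; 3j²(3 2 3; 1 1 -2) = Δ·Π!·Σ² = 1/28  (sign +1)
I_A²/I_B² = (5/84)/(1/28) = 5/3

5/3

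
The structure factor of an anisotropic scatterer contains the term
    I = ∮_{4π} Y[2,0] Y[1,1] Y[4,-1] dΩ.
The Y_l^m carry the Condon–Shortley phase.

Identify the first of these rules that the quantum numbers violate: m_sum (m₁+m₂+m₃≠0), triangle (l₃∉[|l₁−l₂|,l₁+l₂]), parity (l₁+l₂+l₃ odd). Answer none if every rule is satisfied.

m₁+m₂+m₃ = 0 + 1 − 1 = 0  ✓
triangle: |2−1|=1 ≤ l₃=4 ≤ 2+1=3  ✗
parity: l₁+l₂+l₃ = 7 is odd

triangle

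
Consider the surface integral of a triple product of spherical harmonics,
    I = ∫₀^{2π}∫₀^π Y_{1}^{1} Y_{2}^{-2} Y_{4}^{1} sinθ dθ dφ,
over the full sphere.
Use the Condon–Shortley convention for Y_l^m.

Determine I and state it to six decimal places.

|1−2|≤4≤1+2 violated ⇒ I = 0

0.000000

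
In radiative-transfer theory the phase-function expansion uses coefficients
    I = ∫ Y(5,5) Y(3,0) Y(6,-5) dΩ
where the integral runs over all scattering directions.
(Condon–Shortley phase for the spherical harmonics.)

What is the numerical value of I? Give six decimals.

0.207001

Rules hold: Σm=0, L=14 even, 2≤6≤8.
N = 11·7·13 = 1001
Δ = 2!·8!·4!/15! = 1/675675
Racah Σ t=0..2: t=0:+1/8640 t=1:−1/2304 t=2:+1/8640 = -7/34560
⇒ 3j(5 3 6; 0 0 0)² = 7/429, sgn -1
Racah Σ t=0..0: t=0:+1/483840 = 1/483840
⇒ 3j(5 3 6; 5 0 -5)² = 3/91, sgn -1
4πI² = N·(3j₀)²·(3jₘ)² = 7/13
I = +1·√(0.538462/4π) = 0.20700098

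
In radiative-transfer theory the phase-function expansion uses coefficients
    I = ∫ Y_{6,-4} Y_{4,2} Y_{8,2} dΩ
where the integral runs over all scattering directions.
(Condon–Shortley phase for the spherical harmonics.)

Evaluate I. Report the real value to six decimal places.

-0.151443

Checks pass: Σm=0; 18 even; l₃=8∈[2,10].
(2·6+1)(2·4+1)(2·8+1) = 1989
Δ: 2! 10! 6! / 19! → 1/23279256
sum: t=0:+1/1658880 t=1:−1/518400 t=2:+1/1658880 = -1/1382400
3j²(6 4 8; 0 0 0) = Δ·Π!·Σ² = 504/46189  (sign -1)
sum: t=0:+1/5225472000 t=1:−1/43545600 t=2:+1/7741440 = 139/1306368000
3j²(6 4 8; -4 2 2) = Δ·Π!·Σ² = 38642/2909907  (sign +1)
combine: 4πI² = 1989·504/46189·38642/2909907 = 2782224/9653501
take √, sign -1: I = -0.15144282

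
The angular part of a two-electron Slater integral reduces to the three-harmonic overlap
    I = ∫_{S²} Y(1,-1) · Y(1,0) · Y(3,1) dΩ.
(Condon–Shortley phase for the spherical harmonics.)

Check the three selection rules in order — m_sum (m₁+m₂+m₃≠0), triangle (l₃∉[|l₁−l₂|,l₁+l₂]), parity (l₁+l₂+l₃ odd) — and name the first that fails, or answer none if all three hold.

azimuthal sum: -1 + 0 + 1 = 0  ✓
0 ≤ 3 ≤ 2 (triangle on l)  ✗
L = 1 + 1 + 3 = 5 (odd)

triangle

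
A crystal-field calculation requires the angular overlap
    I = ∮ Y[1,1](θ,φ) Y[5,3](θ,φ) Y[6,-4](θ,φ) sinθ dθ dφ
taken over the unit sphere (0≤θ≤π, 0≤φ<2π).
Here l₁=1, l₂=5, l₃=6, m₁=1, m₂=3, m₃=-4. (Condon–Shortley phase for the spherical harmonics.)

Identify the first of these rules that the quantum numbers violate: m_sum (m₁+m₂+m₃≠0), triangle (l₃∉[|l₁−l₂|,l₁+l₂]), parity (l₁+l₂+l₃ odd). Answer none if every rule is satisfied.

none

m₁+m₂+m₃ = 1 + 3 − 4 = 0  ✓
triangle: |1−5|=4 ≤ l₃=6 ≤ 1+5=6  ✓
parity: l₁+l₂+l₃ = 12 is even  ✓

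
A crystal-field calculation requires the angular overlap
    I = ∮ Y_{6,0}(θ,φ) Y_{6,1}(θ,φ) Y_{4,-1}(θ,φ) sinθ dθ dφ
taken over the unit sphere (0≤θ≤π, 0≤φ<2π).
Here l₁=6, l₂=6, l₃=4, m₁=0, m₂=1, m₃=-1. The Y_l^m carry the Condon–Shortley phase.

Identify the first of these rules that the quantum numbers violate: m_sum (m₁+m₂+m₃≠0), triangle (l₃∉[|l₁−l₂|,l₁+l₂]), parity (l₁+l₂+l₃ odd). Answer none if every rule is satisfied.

none

azimuthal sum: 0 + 1 − 1 = 0  ✓
0 ≤ 4 ≤ 12 (triangle on l)  ✓
L = 6 + 6 + 4 = 16 (even)  ✓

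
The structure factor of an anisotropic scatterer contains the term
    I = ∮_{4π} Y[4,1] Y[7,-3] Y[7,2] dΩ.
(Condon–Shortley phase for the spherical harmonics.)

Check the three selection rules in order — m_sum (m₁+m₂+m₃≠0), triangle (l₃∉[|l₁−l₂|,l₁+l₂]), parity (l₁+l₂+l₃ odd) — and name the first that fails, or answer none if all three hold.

Σmᵢ = 0  ✓
l₃∈[|l₁−l₂|,l₁+l₂]=[3,11], have l₃=7  ✓
Σlᵢ = 18 ⇒ even  ✓

none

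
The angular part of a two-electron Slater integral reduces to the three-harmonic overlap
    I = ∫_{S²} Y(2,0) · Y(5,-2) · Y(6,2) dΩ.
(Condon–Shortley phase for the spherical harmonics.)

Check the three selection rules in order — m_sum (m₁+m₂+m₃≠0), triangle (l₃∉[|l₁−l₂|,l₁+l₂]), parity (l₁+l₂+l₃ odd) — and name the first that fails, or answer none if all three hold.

parity

azimuthal sum: 0 − 2 + 2 = 0  ✓
3 ≤ 6 ≤ 7 (triangle on l)  ✓
L = 2 + 5 + 6 = 13 (odd)  ✗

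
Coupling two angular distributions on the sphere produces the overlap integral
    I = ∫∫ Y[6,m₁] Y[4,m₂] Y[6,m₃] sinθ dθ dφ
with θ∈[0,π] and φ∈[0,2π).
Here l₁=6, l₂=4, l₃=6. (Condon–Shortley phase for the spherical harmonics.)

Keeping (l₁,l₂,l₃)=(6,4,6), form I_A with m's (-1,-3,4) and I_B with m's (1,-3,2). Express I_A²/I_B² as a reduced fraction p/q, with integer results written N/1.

750/49

Same 6,4,6: normalisation and zero-m 3j drop out of the ratio.
A: Δ: 4! 8! 4! / 17! → 1/15315300; sum: t=0:+1/725760 t=1:−1/207360 = -1/290304; 3j²(6 4 6; -1 -3 4) = Δ·Π!·Σ² = 125/7293  (sign -1)
B: Δ: 4! 8! 4! / 17! → 1/15315300; sum: t=0:+1/103680 t=1:−1/82944 = -1/414720; 3j²(6 4 6; 1 -3 2) = Δ·Π!·Σ² = 49/43758  (sign -1)
I_A²/I_B² = (125/7293)/(49/43758) = 750/49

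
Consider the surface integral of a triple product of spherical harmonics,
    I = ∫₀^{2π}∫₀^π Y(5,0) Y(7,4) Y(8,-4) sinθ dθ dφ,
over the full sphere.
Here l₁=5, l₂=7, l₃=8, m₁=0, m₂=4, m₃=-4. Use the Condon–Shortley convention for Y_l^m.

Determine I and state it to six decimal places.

Rules hold: Σm=0, L=20 even, 2≤8≤12.
N = 11·15·17 = 2805
Δ = 4!·6!·10!/21! = 1/814773960
Racah Σ t=0..4: t=0:+1/87091200 t=1:−1/4976640 t=2:+1/2073600 t=3:−1/4976640 t=4:+1/87091200 = 1/9676800
⇒ 3j(5 7 8; 0 0 0)² = 360/46189, sgn +1
Racah Σ t=1..4: t=1:−1/1045094400 t=2:+1/52254720 t=3:−1/23224320 t=4:+1/87091200 = -1/74649600
⇒ 3j(5 7 8; 0 4 -4)² = 110/12597, sgn -1
4πI² = N·(3j₀)²·(3jₘ)² = 198000/1037153
I = -1·√(0.190907/4π) = -0.12325548

-0.123255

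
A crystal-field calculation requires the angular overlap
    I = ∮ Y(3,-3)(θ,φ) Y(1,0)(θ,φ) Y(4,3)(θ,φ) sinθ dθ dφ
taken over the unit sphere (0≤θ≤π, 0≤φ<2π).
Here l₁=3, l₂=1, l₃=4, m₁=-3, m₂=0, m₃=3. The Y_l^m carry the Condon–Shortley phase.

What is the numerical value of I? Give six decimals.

-0.162868

Rules hold: Σm=0, L=8 even, 2≤4≤4.
N = 7·3·9 = 189
Δ = 0!·6!·2!/9! = 1/252
Racah Σ t=0..0: t=0:+1/36 = 1/36
⇒ 3j(3 1 4; 0 0 0)² = 4/63, sgn +1
Racah Σ t=0..0: t=0:+1/720 = 1/720
⇒ 3j(3 1 4; -3 0 3)² = 1/36, sgn -1
4πI² = N·(3j₀)²·(3jₘ)² = 1/3
I = -1·√(0.333333/4π) = -0.16286750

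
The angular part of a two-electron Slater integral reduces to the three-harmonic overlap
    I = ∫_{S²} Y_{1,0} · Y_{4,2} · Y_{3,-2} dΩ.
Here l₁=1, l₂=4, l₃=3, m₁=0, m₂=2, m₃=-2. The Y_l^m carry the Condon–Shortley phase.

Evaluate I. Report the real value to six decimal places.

m-sum 0 ✓  L=8 even ✓  3≤3≤5 ✓
Π(2lᵢ+1) = 3×9×7 = 189
triangle coeff Δ(1,4,3) = 1/252
Σ_t [1,1]: t=1:−1/36 = -1/36
(3j)²=4/63 [(1 4 3; 0 0 0)], sign=+1
Σ_t [1,1]: t=1:−1/120 = -1/120
(3j)²=1/21 [(1 4 3; 0 2 -2)], sign=+1
⇒ 4πI² = 4/7
I = (+1)√(4/7/(4π)) = 0.21324362

0.213244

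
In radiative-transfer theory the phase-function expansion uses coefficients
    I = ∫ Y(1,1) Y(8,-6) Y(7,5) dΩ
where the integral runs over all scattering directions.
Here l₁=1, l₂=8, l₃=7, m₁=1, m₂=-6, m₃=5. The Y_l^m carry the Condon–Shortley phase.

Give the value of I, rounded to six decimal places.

0.291881

Checks pass: Σm=0; 16 even; l₃=7∈[7,9].
(2·1+1)(2·8+1)(2·7+1) = 765
Δ: 2! 0! 14! / 17! → 1/2040
sum: t=1:−1/25401600 = -1/25401600
3j²(1 8 7; 0 0 0) = Δ·Π!·Σ² = 8/255  (sign +1)
sum: t=0:+1/1916006400 = 1/1916006400
3j²(1 8 7; 1 -6 5) = Δ·Π!·Σ² = 91/2040  (sign +1)
combine: 4πI² = 765·8/255·91/2040 = 91/85
take √, sign +1: I = 0.29188132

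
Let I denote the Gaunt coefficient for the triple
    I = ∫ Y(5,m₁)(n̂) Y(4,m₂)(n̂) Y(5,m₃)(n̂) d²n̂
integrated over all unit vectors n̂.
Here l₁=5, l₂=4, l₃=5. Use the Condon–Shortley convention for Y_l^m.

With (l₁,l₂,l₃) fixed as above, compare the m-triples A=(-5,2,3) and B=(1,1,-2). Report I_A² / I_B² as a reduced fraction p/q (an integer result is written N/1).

72/35

Shared (l₁,l₂,l₃)=(5,4,5): N and (l;000)² cancel in I_A²/I_B².
A: Δ = 4!·6!·4!/15! = 1/3153150; Racah Σ t=4..4: t=4:+1/69120 = 1/69120; ⇒ 3j(5 4 5; -5 2 3)² = 4/143, sgn +1
B: Δ = 4!·6!·4!/15! = 1/3153150; Racah Σ t=1..4: t=1:−1/5184 t=2:+1/1152 t=3:−1/2880 t=4:+1/103680 = 7/20736; ⇒ 3j(5 4 5; 1 1 -2)² = 35/2574, sgn -1
I_A²/I_B² = (4/143)/(35/2574) = 72/35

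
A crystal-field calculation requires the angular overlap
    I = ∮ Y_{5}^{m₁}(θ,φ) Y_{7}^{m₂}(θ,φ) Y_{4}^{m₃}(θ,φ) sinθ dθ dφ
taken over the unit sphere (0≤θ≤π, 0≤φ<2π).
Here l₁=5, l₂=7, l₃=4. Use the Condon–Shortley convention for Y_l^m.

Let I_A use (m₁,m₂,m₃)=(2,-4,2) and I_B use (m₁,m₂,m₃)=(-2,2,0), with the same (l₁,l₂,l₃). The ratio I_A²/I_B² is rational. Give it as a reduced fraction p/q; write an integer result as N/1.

55/4

Same 5,7,4: normalisation and zero-m 3j drop out of the ratio.
A: Δ: 8! 2! 6! / 17! → 1/6126120; sum: t=1:−1/483840 t=2:+1/172800 t=3:−1/1036800 = 1/362880; 3j²(5 7 4; 2 -4 2) = Δ·Π!·Σ² = 20/1547  (sign +1)
B: Δ: 8! 2! 6! / 17! → 1/6126120; sum: t=5:−1/69120 t=6:+1/51840 t=7:−1/483840 = 1/362880; 3j²(5 7 4; -2 2 0) = Δ·Π!·Σ² = 16/17017  (sign +1)
I_A²/I_B² = (20/1547)/(16/17017) = 55/4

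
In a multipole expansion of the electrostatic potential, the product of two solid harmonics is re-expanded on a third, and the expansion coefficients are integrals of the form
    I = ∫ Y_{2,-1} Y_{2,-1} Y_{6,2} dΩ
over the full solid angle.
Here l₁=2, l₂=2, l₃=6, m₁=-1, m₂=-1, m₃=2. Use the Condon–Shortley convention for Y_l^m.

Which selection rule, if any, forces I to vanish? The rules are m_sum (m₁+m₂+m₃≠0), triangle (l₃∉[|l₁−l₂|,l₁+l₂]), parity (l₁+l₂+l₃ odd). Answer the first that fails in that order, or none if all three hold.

m₁+m₂+m₃ = -1 − 1 + 2 = 0  ✓
triangle: |2−2|=0 ≤ l₃=6 ≤ 2+2=4  ✗
parity: l₁+l₂+l₃ = 10 is even

triangle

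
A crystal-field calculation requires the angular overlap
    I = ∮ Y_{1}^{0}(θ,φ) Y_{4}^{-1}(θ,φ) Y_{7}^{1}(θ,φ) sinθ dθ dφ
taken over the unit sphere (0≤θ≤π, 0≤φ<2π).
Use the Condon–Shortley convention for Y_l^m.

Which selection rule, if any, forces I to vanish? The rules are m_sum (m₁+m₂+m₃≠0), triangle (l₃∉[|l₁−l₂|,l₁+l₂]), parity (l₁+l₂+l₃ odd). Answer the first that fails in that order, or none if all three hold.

triangle

azimuthal sum: 0 − 1 + 1 = 0  ✓
3 ≤ 7 ≤ 5 (triangle on l)  ✗
L = 1 + 4 + 7 = 12 (even)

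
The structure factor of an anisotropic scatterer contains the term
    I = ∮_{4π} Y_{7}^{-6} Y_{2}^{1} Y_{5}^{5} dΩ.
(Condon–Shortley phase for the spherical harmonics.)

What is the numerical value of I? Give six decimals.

Rules hold: Σm=0, L=14 even, 5≤5≤9.
N = 15·5·11 = 825
Δ = 4!·10!·0!/15! = 1/15015
Racah Σ t=2..2: t=2:+1/57600 = 1/57600
⇒ 3j(7 2 5; 0 0 0)² = 21/715, sgn -1
Racah Σ t=3..3: t=3:−1/21772800 = -1/21772800
⇒ 3j(7 2 5; -6 1 5)² = 2/105, sgn -1
4πI² = N·(3j₀)²·(3jₘ)² = 6/13
I = +1·√(0.461538/4π) = 0.19164567

0.191646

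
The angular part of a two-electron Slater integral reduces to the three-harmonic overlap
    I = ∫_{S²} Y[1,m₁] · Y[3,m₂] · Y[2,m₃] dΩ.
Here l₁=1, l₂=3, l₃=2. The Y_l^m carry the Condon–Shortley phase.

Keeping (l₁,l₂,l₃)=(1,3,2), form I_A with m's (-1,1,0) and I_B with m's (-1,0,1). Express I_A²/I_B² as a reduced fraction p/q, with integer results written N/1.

Same 1,3,2: normalisation and zero-m 3j drop out of the ratio.
A: Δ: 2! 0! 4! / 7! → 1/105; sum: t=2:+1/8 = 1/8; 3j²(1 3 2; -1 1 0) = Δ·Π!·Σ² = 2/35  (sign +1)
B: Δ: 2! 0! 4! / 7! → 1/105; sum: t=2:+1/12 = 1/12; 3j²(1 3 2; -1 0 1) = Δ·Π!·Σ² = 1/35  (sign -1)
I_A²/I_B² = (2/35)/(1/35) = 2/1

2/1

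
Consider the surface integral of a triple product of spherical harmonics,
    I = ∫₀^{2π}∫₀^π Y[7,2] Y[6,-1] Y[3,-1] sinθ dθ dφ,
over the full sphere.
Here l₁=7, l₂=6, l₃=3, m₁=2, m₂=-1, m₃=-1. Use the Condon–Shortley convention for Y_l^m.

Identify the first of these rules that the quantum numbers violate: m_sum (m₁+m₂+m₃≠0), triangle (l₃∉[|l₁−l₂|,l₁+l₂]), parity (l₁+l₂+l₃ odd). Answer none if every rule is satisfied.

m₁+m₂+m₃ = 2 − 1 − 1 = 0  ✓
triangle: |7−6|=1 ≤ l₃=3 ≤ 7+6=13  ✓
parity: l₁+l₂+l₃ = 16 is even  ✓

none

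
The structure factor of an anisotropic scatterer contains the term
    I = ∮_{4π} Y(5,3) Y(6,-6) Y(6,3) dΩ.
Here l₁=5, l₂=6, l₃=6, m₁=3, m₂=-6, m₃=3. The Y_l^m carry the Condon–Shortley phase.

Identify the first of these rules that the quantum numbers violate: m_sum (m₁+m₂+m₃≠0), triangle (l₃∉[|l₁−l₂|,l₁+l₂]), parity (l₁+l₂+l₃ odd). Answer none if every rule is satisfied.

azimuthal sum: 3 − 6 + 3 = 0  ✓
1 ≤ 6 ≤ 11 (triangle on l)  ✓
L = 5 + 6 + 6 = 17 (odd)  ✗

parity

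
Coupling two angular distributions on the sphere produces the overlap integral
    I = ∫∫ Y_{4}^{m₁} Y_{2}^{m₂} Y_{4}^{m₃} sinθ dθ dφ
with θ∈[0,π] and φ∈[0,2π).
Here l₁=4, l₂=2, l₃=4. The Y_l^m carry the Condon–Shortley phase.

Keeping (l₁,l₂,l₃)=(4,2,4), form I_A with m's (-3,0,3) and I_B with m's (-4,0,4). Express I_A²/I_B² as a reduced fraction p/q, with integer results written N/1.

1/16

Same 4,2,4: normalisation and zero-m 3j drop out of the ratio.
A: Δ: 2! 6! 2! / 11! → 1/13860; sum: t=1:−1/720 t=2:+1/480 = 1/1440; 3j²(4 2 4; -3 0 3) = Δ·Π!·Σ² = 7/1980  (sign -1)
B: Δ: 2! 6! 2! / 11! → 1/13860; sum: t=2:+1/2880 = 1/2880; 3j²(4 2 4; -4 0 4) = Δ·Π!·Σ² = 28/495  (sign +1)
I_A²/I_B² = (7/1980)/(28/495) = 1/16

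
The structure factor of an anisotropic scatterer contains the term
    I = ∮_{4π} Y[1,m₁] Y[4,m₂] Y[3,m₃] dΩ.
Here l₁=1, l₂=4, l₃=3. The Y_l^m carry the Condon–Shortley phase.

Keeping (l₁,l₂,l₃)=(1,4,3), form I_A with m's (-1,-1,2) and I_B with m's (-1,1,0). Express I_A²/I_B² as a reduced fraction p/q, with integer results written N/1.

Shared (l₁,l₂,l₃)=(1,4,3): N and (l;000)² cancel in I_A²/I_B².
A: Δ = 2!·0!·6!/9! = 1/252; Racah Σ t=2..2: t=2:+1/240 = 1/240; ⇒ 3j(1 4 3; -1 -1 2)² = 1/84, sgn -1
B: Δ = 2!·0!·6!/9! = 1/252; Racah Σ t=2..2: t=2:+1/72 = 1/72; ⇒ 3j(1 4 3; -1 1 0)² = 5/126, sgn -1
I_A²/I_B² = (1/84)/(5/126) = 3/10

3/10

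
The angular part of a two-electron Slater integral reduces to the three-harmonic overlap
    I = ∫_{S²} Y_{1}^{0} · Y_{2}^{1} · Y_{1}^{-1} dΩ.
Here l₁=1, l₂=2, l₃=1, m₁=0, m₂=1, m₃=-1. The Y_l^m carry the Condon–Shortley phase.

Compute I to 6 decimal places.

-0.218510

m-sum 0 ✓  L=4 even ✓  1≤1≤3 ✓
Π(2lᵢ+1) = 3×5×3 = 45
triangle coeff Δ(1,2,1) = 1/30
Σ_t [1,1]: t=1:−1/1 = -1/1
(3j)²=2/15 [(1 2 1; 0 0 0)], sign=+1
Σ_t [1,1]: t=1:−1/2 = -1/2
(3j)²=1/10 [(1 2 1; 0 1 -1)], sign=-1
⇒ 4πI² = 3/5
I = (-1)√(3/5/(4π)) = -0.21850969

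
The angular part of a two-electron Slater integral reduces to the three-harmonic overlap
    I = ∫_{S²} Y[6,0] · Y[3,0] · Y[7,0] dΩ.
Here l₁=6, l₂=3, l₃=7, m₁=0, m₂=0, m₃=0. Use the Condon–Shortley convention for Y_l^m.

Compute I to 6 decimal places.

Checks pass: Σm=0; 16 even; l₃=7∈[3,9].
(2·6+1)(2·3+1)(2·7+1) = 1365
Δ: 2! 10! 4! / 17! → 1/2042040
sum: t=0:+1/207360 t=1:−1/57600 t=2:+1/207360 = -1/129600
3j²(6 3 7; 0 0 0) = Δ·Π!·Σ² = 168/12155  (sign +1)
(m-triple is (0,0,0) — same symbol as above.)
combine: 4πI² = 1365·168/12155·168/12155 = 592704/2272985
take √, sign +1: I = 0.14405081

0.144051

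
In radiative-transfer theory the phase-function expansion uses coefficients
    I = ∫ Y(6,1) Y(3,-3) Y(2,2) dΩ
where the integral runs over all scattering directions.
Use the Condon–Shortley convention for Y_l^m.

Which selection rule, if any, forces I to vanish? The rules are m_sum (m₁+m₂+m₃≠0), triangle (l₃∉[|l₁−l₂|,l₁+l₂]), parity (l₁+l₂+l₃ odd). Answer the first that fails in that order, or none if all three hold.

triangle

Σmᵢ = 0  ✓
l₃∈[|l₁−l₂|,l₁+l₂]=[3,9], have l₃=2  ✗
Σlᵢ = 11 ⇒ odd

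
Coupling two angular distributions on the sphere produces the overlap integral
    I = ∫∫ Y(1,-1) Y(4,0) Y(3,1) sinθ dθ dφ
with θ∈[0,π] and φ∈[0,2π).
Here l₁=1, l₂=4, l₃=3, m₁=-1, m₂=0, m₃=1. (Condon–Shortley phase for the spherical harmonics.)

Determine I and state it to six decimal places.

0.150786

Rules hold: Σm=0, L=8 even, 3≤3≤5.
N = 3·9·7 = 189
Δ = 2!·0!·6!/9! = 1/252
Racah Σ t=1..1: t=1:−1/36 = -1/36
⇒ 3j(1 4 3; 0 0 0)² = 4/63, sgn +1
Racah Σ t=2..2: t=2:+1/96 = 1/96
⇒ 3j(1 4 3; -1 0 1)² = 1/42, sgn +1
4πI² = N·(3j₀)²·(3jₘ)² = 2/7
I = +1·√(0.285714/4π) = 0.15078601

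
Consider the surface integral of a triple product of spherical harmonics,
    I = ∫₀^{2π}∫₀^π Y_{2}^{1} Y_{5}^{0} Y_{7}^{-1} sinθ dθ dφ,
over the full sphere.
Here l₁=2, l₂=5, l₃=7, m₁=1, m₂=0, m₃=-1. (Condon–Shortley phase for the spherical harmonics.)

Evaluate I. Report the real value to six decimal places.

Checks pass: Σm=0; 14 even; l₃=7∈[3,7].
(2·2+1)(2·5+1)(2·7+1) = 825
Δ: 0! 4! 10! / 15! → 1/15015
sum: t=0:+1/57600 = 1/57600
3j²(2 5 7; 0 0 0) = Δ·Π!·Σ² = 21/715  (sign -1)
sum: t=0:+1/86400 = 1/86400
3j²(2 5 7; 1 0 -1) = Δ·Π!·Σ² = 16/715  (sign +1)
combine: 4πI² = 825·21/715·16/715 = 1008/1859
take √, sign -1: I = -0.20772350

-0.207724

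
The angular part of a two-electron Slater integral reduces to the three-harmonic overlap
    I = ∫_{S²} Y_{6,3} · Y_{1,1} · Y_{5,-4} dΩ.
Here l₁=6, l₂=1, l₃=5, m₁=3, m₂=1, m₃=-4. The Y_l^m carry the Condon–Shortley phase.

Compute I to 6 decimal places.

-0.070770

Rules hold: Σm=0, L=12 even, 5≤5≤7.
N = 13·3·11 = 429
Δ = 2!·10!·0!/13! = 1/858
Racah Σ t=1..1: t=1:−1/14400 = -1/14400
⇒ 3j(6 1 5; 0 0 0)² = 6/143, sgn +1
Racah Σ t=2..2: t=2:+1/725760 = 1/725760
⇒ 3j(6 1 5; 3 1 -4)² = 1/286, sgn -1
4πI² = N·(3j₀)²·(3jₘ)² = 9/143
I = -1·√(0.0629371/4π) = -0.07076985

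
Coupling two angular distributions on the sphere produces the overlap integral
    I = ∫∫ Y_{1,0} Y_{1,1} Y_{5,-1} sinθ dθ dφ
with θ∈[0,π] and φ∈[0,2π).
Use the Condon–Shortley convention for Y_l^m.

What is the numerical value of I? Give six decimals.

0.000000

|1−1|≤5≤1+1 violated ⇒ I = 0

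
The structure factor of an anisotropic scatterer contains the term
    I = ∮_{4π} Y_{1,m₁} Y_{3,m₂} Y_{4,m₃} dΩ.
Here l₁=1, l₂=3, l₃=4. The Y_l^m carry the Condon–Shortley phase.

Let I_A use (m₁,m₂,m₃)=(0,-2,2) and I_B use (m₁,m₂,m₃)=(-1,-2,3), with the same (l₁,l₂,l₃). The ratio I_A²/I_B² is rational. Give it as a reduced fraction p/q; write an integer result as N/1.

4/7

l's match ⇒ only the (l;m) 3-j factors differ between A and B.
A: triangle coeff Δ(1,3,4) = 1/252; Σ_t [0,0]: t=0:+1/120 = 1/120; (3j)²=1/21 [(1 3 4; 0 -2 2)], sign=+1
B: triangle coeff Δ(1,3,4) = 1/252; Σ_t [0,0]: t=0:+1/240 = 1/240; (3j)²=1/12 [(1 3 4; -1 -2 3)], sign=-1
I_A²/I_B² = (1/21)/(1/12) = 4/7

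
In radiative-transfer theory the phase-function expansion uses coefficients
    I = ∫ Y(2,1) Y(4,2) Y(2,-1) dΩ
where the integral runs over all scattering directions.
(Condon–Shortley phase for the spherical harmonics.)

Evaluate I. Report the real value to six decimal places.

Σmᵢ = 2 ≠ 0, so the φ-integral vanishes; I = 0

0.000000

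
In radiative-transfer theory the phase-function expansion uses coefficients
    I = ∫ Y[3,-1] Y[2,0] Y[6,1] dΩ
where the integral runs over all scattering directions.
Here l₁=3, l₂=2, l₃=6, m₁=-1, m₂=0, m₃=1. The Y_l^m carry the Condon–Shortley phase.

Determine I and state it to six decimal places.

0.000000

l₃=6 ∉ [1,5] — triangle fails ⇒ I = 0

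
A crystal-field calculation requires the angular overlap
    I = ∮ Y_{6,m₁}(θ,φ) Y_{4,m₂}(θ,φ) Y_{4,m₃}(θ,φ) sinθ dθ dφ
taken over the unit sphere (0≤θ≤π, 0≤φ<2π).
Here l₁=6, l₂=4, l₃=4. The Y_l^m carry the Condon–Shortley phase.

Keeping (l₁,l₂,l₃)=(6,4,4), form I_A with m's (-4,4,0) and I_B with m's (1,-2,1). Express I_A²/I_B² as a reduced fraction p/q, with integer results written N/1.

Same 6,4,4: normalisation and zero-m 3j drop out of the ratio.
A: Δ: 6! 6! 2! / 15! → 1/1261260; sum: t=6:+1/69120 = 1/69120; 3j²(6 4 4; -4 4 0) = Δ·Π!·Σ² = 4/143  (sign +1)
B: Δ: 6! 6! 2! / 15! → 1/1261260; sum: t=0:+1/172800 t=1:−1/5760 t=2:+1/3456 = 7/57600; 3j²(6 4 4; 1 -2 1) = Δ·Π!·Σ² = 21/2860  (sign -1)
I_A²/I_B² = (4/143)/(21/2860) = 80/21

80/21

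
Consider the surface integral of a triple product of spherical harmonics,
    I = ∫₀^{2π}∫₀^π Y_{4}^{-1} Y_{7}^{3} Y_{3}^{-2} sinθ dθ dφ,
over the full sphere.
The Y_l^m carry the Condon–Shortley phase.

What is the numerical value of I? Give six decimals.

-0.213926

m-sum 0 ✓  L=14 even ✓  3≤3≤11 ✓
Π(2lᵢ+1) = 9×15×7 = 945
triangle coeff Δ(4,7,3) = 1/45045
Σ_t [4,4]: t=4:+1/20736 = 1/20736
(3j)²=35/1287 [(4 7 3; 0 0 0)], sign=-1
Σ_t [5,5]: t=5:−1/86400 = -1/86400
(3j)²=16/715 [(4 7 3; -1 3 -2)], sign=+1
⇒ 4πI² = 11760/20449
I = (-1)√(11760/20449/(4π)) = -0.21392557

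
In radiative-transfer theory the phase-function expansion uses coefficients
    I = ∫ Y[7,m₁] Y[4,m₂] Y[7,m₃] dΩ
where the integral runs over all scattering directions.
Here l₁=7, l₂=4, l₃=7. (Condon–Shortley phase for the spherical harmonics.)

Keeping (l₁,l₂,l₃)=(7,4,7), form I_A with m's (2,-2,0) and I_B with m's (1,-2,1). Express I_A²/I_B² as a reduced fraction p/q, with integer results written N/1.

2209/3024

l's match ⇒ only the (l;m) 3-j factors differ between A and B.
A: triangle coeff Δ(7,4,7) = 1/58198140; Σ_t [0,2]: t=0:+1/1382400 t=1:−1/622080 t=2:+1/2903040 = -47/87091200; (3j)²=2209/277134 [(7 4 7; 2 -2 0)], sign=+1
B: triangle coeff Δ(7,4,7) = 1/58198140; Σ_t [0,2]: t=0:+1/1658880 t=1:−1/518400 t=2:+1/1658880 = -1/1382400; (3j)²=504/46189 [(7 4 7; 1 -2 1)], sign=-1
I_A²/I_B² = (2209/277134)/(504/46189) = 2209/3024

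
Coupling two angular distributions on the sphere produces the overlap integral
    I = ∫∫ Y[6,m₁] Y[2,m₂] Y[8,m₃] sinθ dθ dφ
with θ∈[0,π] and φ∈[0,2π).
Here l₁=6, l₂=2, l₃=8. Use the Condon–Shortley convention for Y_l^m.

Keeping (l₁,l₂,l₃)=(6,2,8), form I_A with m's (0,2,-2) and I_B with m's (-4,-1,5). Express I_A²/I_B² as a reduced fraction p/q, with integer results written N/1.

l's match ⇒ only the (l;m) 3-j factors differ between A and B.
A: triangle coeff Δ(6,2,8) = 1/30940; Σ_t [0,0]: t=0:+1/12441600 = 1/12441600; (3j)²=3/442 [(6 2 8; 0 2 -2)], sign=+1
B: triangle coeff Δ(6,2,8) = 1/30940; Σ_t [0,0]: t=0:+1/43545600 = 1/43545600; (3j)²=33/1190 [(6 2 8; -4 -1 5)], sign=-1
I_A²/I_B² = (3/442)/(33/1190) = 35/143

35/143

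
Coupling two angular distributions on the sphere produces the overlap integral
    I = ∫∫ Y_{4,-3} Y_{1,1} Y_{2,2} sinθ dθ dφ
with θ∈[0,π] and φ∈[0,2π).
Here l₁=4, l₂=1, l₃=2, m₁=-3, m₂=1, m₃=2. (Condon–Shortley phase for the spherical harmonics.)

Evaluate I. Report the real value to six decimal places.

triangle: need 3≤l₃≤5, have 2; I=0

0.000000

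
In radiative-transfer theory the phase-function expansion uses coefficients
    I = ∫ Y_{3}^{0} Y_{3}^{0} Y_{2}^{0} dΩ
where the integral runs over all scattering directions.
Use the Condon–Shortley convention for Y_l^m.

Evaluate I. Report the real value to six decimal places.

Rules hold: Σm=0, L=8 even, 0≤2≤6.
N = 7·7·5 = 245
Δ = 4!·2!·2!/9! = 1/3780
Racah Σ t=1..3: t=1:−1/24 t=2:+1/4 t=3:−1/24 = 1/6
⇒ 3j(3 3 2; 0 0 0)² = 4/105, sgn +1
(m-triple is (0,0,0) — same symbol as above.)
4πI² = N·(3j₀)²·(3jₘ)² = 16/45
I = +1·√(0.355556/4π) = 0.16820883

0.168209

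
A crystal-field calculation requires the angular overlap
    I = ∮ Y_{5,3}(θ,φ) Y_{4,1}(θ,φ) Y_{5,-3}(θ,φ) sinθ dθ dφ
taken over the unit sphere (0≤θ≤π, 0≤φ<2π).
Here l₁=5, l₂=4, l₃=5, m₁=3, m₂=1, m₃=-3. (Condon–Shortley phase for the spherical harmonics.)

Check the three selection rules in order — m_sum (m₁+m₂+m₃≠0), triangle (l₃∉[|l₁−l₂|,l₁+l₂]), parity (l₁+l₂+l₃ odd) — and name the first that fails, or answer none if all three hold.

m₁+m₂+m₃ = 3 + 1 − 3 = 1  ✗
triangle: |5−4|=1 ≤ l₃=5 ≤ 5+4=9
parity: l₁+l₂+l₃ = 14 is even

m_sum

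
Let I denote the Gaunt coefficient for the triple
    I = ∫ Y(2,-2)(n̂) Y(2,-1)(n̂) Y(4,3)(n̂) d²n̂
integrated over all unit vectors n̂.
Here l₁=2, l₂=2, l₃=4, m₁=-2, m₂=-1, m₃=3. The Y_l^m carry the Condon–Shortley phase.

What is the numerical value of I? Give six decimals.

Checks pass: Σm=0; 8 even; l₃=4∈[0,4].
(2·2+1)(2·2+1)(2·4+1) = 225
Δ: 0! 4! 4! / 9! → 1/630
sum: t=0:+1/16 = 1/16
3j²(2 2 4; 0 0 0) = Δ·Π!·Σ² = 2/35  (sign +1)
sum: t=0:+1/144 = 1/144
3j²(2 2 4; -2 -1 3) = Δ·Π!·Σ² = 1/18  (sign -1)
combine: 4πI² = 225·2/35·1/18 = 5/7
take √, sign -1: I = -0.23841361

-0.238414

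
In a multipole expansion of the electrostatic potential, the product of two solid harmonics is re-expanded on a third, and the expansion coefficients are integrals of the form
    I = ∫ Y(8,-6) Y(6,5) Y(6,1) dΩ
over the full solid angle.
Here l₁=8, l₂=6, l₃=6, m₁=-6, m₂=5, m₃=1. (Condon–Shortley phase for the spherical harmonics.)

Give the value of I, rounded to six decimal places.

Checks pass: Σm=0; 20 even; l₃=6∈[2,14].
(2·8+1)(2·6+1)(2·6+1) = 2873
Δ: 8! 8! 4! / 21! → 1/1309458150
sum: t=2:+1/49766400 t=3:−1/3110400 t=4:+1/1327104 t=5:−1/3110400 t=6:+1/49766400 = 1/6635520
3j²(8 6 6; 0 0 0) = Δ·Π!·Σ² = 350/46189  (sign +1)
sum: t=7:−1/609638400 t=8:+1/348364800 = 1/812851200
3j²(8 6 6; -6 5 1) = Δ·Π!·Σ² = 11/2261  (sign -1)
combine: 4πI² = 2873·350/46189·11/2261 = 650/6137
take √, sign -1: I = -0.09180655

-0.091807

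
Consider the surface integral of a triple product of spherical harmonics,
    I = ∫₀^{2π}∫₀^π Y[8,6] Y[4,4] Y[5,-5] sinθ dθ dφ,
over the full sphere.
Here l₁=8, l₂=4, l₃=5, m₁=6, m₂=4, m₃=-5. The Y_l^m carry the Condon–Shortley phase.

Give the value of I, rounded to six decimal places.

0.000000

m-sum = 6 + 4 − 5 = 5 ≠ 0 ⇒ I = 0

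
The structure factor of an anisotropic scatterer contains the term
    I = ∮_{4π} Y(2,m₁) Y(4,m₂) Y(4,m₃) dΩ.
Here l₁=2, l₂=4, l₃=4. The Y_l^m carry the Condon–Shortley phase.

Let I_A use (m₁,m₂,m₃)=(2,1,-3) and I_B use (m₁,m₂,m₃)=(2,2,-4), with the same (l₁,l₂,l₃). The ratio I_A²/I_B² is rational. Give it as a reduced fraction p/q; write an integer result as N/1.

Shared (l₁,l₂,l₃)=(2,4,4): N and (l;000)² cancel in I_A²/I_B².
A: Δ = 2!·2!·6!/11! = 1/13860; Racah Σ t=0..0: t=0:+1/480 = 1/480; ⇒ 3j(2 4 4; 2 1 -3)² = 3/110, sgn -1
B: Δ = 2!·2!·6!/11! = 1/13860; Racah Σ t=0..0: t=0:+1/2880 = 1/2880; ⇒ 3j(2 4 4; 2 2 -4)² = 2/165, sgn +1
I_A²/I_B² = (3/110)/(2/165) = 9/4

9/4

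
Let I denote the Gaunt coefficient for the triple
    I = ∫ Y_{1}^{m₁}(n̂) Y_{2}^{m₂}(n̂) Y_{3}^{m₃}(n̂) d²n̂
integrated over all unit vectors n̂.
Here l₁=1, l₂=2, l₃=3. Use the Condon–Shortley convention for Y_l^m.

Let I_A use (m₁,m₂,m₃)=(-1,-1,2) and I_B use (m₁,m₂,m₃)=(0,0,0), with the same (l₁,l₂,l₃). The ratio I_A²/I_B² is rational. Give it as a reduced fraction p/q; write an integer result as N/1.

10/9

Shared (l₁,l₂,l₃)=(1,2,3): N and (l;000)² cancel in I_A²/I_B².
A: Δ = 0!·2!·4!/7! = 1/105; Racah Σ t=0..0: t=0:+1/12 = 1/12; ⇒ 3j(1 2 3; -1 -1 2)² = 2/21, sgn -1
B: Δ = 0!·2!·4!/7! = 1/105; Racah Σ t=0..0: t=0:+1/4 = 1/4; ⇒ 3j(1 2 3; 0 0 0)² = 3/35, sgn -1
I_A²/I_B² = (2/21)/(3/35) = 10/9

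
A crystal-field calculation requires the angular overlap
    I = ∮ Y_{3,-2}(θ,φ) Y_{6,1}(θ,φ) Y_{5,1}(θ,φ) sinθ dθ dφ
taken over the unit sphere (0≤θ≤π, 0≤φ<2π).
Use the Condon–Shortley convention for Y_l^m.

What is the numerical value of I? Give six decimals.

0.134828

Checks pass: Σm=0; 14 even; l₃=5∈[3,9].
(2·3+1)(2·6+1)(2·5+1) = 1001
Δ: 4! 2! 8! / 15! → 1/675675
sum: t=1:−1/8640 t=2:+1/2304 t=3:−1/8640 = 7/34560
3j²(3 6 5; 0 0 0) = Δ·Π!·Σ² = 7/429  (sign -1)
sum: t=3:−1/6912 t=4:+1/17280 = -1/11520
3j²(3 6 5; -2 1 1) = Δ·Π!·Σ² = 2/143  (sign -1)
combine: 4πI² = 1001·7/429·2/143 = 98/429
take √, sign +1: I = 0.13482780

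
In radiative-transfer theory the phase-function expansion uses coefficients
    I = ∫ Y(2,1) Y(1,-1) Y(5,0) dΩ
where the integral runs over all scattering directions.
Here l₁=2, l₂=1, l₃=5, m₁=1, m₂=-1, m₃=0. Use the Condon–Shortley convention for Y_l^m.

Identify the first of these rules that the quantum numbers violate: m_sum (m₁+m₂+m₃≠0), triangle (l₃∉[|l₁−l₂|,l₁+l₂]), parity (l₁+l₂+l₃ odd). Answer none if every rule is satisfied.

triangle

azimuthal sum: 1 − 1 + 0 = 0  ✓
1 ≤ 5 ≤ 3 (triangle on l)  ✗
L = 2 + 1 + 5 = 8 (even)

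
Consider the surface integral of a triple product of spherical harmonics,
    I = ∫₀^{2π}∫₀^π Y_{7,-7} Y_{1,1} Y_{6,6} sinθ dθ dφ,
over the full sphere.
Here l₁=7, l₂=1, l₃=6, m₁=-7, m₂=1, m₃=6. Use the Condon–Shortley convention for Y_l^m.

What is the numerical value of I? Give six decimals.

-0.333779

Checks pass: Σm=0; 14 even; l₃=6∈[6,8].
(2·7+1)(2·1+1)(2·6+1) = 585
Δ: 2! 12! 0! / 15! → 1/1365
sum: t=1:−1/518400 = -1/518400
3j²(7 1 6; 0 0 0) = Δ·Π!·Σ² = 7/195  (sign -1)
sum: t=2:+1/958003200 = 1/958003200
3j²(7 1 6; -7 1 6) = Δ·Π!·Σ² = 1/15  (sign +1)
combine: 4πI² = 585·7/195·1/15 = 7/5
take √, sign -1: I = -0.33377906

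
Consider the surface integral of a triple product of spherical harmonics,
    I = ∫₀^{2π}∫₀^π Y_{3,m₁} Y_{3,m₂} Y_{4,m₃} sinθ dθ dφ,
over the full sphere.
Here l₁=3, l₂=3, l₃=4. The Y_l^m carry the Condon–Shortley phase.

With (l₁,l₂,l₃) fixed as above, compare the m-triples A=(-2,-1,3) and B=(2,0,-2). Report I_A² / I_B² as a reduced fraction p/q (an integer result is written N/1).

Same 3,3,4: normalisation and zero-m 3j drop out of the ratio.
A: Δ: 2! 4! 4! / 11! → 1/34650; sum: t=1:−1/144 t=2:+1/288 = -1/288; 3j²(3 3 4; -2 -1 3) = Δ·Π!·Σ² = 1/99  (sign +1)
B: Δ: 2! 4! 4! / 11! → 1/34650; sum: t=0:+1/72 t=1:−1/96 = 1/288; 3j²(3 3 4; 2 0 -2) = Δ·Π!·Σ² = 1/462  (sign +1)
I_A²/I_B² = (1/99)/(1/462) = 14/3

14/3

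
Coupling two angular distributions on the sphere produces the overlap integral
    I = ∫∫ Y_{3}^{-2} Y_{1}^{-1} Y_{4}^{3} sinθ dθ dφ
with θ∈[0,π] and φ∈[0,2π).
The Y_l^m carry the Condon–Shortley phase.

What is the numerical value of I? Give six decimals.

-0.282095

Rules hold: Σm=0, L=8 even, 2≤4≤4.
N = 7·3·9 = 189
Δ = 0!·6!·2!/9! = 1/252
Racah Σ t=0..0: t=0:+1/36 = 1/36
⇒ 3j(3 1 4; 0 0 0)² = 4/63, sgn +1
Racah Σ t=0..0: t=0:+1/240 = 1/240
⇒ 3j(3 1 4; -2 -1 3)² = 1/12, sgn -1
4πI² = N·(3j₀)²·(3jₘ)² = 1/1
I = -1·√(1/4π) = -0.28209479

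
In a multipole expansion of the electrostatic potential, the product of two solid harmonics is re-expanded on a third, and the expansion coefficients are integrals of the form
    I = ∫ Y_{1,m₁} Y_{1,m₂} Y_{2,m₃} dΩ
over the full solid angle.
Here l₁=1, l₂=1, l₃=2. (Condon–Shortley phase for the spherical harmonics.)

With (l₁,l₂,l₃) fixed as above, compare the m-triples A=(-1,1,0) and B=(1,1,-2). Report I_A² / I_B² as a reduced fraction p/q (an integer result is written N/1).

1/6

Shared (l₁,l₂,l₃)=(1,1,2): N and (l;000)² cancel in I_A²/I_B².
A: Δ = 0!·2!·2!/5! = 1/30; Racah Σ t=0..0: t=0:+1/4 = 1/4; ⇒ 3j(1 1 2; -1 1 0)² = 1/30, sgn +1
B: Δ = 0!·2!·2!/5! = 1/30; Racah Σ t=0..0: t=0:+1/4 = 1/4; ⇒ 3j(1 1 2; 1 1 -2)² = 1/5, sgn +1
I_A²/I_B² = (1/30)/(1/5) = 1/6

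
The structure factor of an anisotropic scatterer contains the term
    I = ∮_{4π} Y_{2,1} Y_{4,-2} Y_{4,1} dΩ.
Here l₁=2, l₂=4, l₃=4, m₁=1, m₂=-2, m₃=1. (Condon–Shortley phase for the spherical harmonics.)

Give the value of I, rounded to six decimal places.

m-sum 0 ✓  L=10 even ✓  2≤4≤6 ✓
Π(2lᵢ+1) = 5×9×9 = 405
triangle coeff Δ(2,4,4) = 1/13860
Σ_t [0,2]: t=0:+1/192 t=1:−1/36 t=2:+1/192 = -5/288
(3j)²=20/693 [(2 4 4; 0 0 0)], sign=-1
Σ_t [0,1]: t=0:+1/96 t=1:−1/240 = 1/160
(3j)²=27/1540 [(2 4 4; 1 -2 1)], sign=-1
⇒ 4πI² = 1215/5929
I = (+1)√(1215/5929/(4π)) = 0.12770047

0.127700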